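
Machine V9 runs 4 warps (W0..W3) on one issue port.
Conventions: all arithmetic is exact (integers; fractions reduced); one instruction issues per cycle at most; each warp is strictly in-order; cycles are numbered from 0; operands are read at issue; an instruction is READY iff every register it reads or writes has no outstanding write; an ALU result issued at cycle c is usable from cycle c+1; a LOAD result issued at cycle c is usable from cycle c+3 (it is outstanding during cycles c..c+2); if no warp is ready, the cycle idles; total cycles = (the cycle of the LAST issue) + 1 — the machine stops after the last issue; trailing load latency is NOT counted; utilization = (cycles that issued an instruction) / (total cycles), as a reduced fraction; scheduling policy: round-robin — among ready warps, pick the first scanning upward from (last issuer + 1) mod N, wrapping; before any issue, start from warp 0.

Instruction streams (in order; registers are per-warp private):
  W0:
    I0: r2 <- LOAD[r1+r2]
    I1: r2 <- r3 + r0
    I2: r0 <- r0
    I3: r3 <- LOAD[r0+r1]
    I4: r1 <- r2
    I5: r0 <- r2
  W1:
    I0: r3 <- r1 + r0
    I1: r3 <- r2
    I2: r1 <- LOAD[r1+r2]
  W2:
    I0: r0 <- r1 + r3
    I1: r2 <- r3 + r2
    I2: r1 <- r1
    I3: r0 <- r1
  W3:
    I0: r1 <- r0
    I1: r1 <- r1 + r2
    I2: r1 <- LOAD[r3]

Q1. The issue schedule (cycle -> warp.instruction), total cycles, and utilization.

cycle 0: W0.I0
cycle 1: W1.I0
cycle 2: W2.I0
cycle 3: W3.I0
cycle 4: W0.I1
cycle 5: W1.I1
cycle 6: W2.I1
cycle 7: W3.I1
cycle 8: W0.I2
cycle 9: W1.I2
cycle 10: W2.I2
cycle 11: W3.I2
cycle 12: W0.I3
cycle 13: W2.I3
cycle 14: W0.I4
cycle 15: W0.I5

Answer: 16 cycles, utilization 1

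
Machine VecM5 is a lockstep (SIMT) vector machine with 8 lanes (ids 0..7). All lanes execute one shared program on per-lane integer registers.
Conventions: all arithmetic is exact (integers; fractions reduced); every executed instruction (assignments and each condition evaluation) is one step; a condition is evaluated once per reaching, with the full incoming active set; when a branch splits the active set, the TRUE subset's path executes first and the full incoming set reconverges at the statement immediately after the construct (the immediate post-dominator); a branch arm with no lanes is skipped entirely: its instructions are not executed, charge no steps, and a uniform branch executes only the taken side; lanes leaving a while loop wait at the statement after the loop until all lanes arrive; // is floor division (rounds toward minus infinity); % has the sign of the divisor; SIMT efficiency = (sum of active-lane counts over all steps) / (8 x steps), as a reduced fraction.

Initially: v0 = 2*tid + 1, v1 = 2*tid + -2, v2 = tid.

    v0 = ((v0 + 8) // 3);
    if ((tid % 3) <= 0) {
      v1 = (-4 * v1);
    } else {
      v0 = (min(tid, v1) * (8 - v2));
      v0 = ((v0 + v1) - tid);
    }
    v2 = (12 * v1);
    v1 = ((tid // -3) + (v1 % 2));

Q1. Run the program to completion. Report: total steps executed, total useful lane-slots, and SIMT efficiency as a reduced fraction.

Answer: 7 steps, 45 useful, 45/56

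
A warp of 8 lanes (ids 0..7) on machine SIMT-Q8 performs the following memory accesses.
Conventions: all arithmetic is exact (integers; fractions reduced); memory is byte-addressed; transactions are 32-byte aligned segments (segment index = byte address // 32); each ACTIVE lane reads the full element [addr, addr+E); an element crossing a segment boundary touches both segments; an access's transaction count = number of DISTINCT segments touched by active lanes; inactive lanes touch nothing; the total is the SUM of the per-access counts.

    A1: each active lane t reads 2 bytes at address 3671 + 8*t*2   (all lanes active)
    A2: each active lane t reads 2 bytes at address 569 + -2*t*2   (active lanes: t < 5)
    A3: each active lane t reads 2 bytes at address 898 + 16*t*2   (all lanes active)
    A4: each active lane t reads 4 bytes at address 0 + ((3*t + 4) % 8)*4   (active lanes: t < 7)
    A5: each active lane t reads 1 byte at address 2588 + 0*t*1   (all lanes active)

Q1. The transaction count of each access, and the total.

A1: 5 transactions
A2: 1 transaction
A3: 8 transactions
A4: 1 transaction
A5: 1 transaction

Answer: 5,1,8,1,1; total 16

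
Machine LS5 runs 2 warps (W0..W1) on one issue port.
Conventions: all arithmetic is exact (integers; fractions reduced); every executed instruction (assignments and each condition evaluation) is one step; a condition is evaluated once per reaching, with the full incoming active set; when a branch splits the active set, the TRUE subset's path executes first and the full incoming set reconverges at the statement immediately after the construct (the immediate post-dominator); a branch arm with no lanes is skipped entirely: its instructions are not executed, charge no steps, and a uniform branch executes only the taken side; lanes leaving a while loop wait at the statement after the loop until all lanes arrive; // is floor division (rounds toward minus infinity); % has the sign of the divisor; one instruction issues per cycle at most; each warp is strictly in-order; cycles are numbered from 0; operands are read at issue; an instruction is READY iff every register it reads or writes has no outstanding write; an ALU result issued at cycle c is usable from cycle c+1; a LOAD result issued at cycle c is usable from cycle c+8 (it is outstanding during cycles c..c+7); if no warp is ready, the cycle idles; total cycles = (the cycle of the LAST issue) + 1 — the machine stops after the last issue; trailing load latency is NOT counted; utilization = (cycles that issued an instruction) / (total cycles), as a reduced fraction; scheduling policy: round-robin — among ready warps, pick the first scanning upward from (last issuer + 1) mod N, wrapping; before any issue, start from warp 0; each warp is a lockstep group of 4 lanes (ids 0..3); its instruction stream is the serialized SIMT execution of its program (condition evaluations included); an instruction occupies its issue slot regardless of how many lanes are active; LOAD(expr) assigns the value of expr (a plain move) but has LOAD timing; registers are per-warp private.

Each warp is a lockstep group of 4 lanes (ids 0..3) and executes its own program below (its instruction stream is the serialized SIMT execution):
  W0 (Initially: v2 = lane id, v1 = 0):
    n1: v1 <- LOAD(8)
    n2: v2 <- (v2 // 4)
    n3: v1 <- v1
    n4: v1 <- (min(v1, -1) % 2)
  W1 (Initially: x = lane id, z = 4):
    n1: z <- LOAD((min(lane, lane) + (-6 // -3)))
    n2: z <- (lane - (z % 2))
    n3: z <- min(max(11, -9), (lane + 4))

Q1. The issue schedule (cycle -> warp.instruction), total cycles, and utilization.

cycle 0: W0.I0
cycle 1: W1.I0
cycle 2: W0.I1
cycle 3: idle
cycle 4: idle
cycle 5: idle
cycle 6: idle
cycle 7: idle
cycle 8: W0.I2
cycle 9: W1.I1
cycle 10: W0.I3
cycle 11: W1.I2

Answer: 12 cycles, utilization 7/12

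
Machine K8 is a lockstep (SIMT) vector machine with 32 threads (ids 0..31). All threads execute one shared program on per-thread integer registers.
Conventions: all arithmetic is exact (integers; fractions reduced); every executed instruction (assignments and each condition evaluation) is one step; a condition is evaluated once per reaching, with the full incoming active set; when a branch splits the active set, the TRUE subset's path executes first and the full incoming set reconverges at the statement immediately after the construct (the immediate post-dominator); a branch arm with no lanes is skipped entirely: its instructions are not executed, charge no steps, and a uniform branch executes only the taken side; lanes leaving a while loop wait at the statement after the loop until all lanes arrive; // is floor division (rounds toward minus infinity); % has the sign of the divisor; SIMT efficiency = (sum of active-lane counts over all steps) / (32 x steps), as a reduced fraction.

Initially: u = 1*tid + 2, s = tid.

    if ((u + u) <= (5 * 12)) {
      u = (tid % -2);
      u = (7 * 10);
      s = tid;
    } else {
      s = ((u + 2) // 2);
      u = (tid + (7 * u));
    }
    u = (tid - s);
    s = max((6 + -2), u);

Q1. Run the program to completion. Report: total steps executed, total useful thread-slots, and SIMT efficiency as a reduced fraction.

Answer: 8 steps, 189 useful, 189/256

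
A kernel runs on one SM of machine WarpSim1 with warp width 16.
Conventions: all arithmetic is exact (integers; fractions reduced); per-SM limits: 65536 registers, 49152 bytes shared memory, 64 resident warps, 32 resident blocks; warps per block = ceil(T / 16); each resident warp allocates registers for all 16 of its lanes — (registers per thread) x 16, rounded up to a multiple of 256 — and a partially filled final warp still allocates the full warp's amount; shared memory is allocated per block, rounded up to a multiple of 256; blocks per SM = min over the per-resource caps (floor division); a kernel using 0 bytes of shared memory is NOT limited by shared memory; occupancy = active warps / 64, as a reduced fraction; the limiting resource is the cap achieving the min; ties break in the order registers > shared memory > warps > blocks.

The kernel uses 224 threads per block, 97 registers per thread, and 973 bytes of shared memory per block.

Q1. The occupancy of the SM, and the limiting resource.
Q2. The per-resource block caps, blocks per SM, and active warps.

Answer: occupancy 7/16, limited by registers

registers: 2 blocks
shared memory: 48 blocks
warps: 4 blocks
blocks: 32 blocks

Answer: 2 blocks, 28 active warps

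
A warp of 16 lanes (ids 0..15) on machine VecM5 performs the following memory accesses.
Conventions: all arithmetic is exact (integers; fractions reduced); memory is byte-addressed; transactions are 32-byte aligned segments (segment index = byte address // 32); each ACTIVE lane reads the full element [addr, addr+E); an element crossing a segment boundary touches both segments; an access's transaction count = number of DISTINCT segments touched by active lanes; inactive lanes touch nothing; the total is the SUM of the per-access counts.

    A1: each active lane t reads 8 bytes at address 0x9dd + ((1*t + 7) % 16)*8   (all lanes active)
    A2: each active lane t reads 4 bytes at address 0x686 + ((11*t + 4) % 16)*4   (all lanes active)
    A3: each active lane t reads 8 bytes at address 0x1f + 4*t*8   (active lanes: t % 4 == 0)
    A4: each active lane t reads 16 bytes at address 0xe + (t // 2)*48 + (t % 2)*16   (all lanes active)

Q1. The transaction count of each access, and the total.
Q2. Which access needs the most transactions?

A1: 5 transactions
A2: 3 transactions
A3: 8 transactions
A4: 12 transactions

Answer: 5,3,8,12; total 28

Answer: A4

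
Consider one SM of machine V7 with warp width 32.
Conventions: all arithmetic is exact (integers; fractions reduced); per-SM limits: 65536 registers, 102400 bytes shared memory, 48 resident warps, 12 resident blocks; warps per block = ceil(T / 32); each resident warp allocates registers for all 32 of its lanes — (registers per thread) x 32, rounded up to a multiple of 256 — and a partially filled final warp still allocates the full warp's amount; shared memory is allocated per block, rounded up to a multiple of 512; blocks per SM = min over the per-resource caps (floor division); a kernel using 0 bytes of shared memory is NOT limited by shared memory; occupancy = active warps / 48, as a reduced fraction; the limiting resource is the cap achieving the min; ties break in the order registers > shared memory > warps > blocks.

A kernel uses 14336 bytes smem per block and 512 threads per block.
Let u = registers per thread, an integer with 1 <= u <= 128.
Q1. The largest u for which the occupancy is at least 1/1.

Answer: u = 40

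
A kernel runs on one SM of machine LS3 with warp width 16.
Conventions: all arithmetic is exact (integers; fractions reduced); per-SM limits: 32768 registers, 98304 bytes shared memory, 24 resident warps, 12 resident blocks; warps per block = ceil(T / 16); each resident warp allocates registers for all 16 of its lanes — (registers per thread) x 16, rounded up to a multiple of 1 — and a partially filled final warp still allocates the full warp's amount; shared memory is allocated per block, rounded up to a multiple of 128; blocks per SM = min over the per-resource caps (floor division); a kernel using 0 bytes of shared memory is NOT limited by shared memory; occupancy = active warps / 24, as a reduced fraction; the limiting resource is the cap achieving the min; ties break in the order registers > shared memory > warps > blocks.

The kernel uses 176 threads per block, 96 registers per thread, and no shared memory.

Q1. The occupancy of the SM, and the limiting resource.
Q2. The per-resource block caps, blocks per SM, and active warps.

Answer: occupancy 11/24, limited by registers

registers: 1 block
shared memory: no limit (kernel uses none)
warps: 2 blocks
blocks: 12 blocks

Answer: 1 block, 11 active warps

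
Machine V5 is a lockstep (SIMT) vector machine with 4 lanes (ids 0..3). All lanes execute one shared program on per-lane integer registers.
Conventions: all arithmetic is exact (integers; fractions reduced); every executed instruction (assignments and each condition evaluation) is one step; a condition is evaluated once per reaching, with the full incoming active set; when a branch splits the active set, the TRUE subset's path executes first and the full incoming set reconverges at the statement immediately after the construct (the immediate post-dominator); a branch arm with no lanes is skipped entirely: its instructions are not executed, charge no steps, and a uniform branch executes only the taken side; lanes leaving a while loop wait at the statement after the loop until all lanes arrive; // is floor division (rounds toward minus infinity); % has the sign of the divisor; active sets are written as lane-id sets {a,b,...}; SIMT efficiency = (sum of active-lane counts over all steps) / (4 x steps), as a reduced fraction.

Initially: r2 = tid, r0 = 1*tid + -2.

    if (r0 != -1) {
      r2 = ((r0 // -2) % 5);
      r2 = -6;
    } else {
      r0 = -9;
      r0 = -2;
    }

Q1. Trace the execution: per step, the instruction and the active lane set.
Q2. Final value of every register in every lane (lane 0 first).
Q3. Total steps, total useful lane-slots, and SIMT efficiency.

step 0: eval (r0 != -1)              {0,1,2,3}
step 1: r2 <- ((r0 // -2) % 5)       {0,2,3}
step 2: r2 <- -6                     {0,2,3}
step 3: r0 <- -9                     {1}
step 4: r0 <- -2                     {1}

Answer: 5 steps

r2: -6,1,-6,-6
r0: -2,-2,0,1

steps = 5; useful = 12; efficiency = 12/20 = 3/5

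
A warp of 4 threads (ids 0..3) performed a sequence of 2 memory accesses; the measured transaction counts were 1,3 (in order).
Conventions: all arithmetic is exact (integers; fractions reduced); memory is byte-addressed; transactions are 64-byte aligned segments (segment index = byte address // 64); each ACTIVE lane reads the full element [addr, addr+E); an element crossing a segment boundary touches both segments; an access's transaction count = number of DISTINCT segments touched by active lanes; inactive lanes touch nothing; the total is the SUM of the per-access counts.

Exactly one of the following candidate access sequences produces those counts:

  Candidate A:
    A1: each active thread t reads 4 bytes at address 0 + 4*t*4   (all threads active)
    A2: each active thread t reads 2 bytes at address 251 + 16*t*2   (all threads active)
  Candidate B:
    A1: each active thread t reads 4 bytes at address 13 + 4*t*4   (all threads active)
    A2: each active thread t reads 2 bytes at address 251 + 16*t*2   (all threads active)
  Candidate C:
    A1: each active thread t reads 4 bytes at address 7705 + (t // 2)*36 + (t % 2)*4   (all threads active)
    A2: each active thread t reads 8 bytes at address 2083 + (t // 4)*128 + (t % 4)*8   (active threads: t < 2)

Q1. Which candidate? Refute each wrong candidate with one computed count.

B: A1 gives 2 transactions, not 1
C: A1 gives 2 transactions, not 1
A: all counts match (1,3)

Answer: A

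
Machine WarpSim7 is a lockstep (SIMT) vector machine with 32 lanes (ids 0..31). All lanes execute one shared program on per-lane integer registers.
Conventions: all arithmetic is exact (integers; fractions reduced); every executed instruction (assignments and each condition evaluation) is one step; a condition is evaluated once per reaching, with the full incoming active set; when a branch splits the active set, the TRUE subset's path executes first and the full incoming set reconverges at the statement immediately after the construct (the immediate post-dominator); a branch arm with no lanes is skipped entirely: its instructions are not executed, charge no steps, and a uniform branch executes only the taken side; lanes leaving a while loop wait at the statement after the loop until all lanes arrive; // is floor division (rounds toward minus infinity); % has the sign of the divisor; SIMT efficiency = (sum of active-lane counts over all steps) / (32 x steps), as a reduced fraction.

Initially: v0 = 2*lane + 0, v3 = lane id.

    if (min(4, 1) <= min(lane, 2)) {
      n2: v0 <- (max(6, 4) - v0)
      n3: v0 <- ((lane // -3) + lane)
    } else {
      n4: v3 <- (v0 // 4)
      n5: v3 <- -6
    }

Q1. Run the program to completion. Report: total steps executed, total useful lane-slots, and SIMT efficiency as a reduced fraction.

Answer: 5 steps, 96 useful, 3/5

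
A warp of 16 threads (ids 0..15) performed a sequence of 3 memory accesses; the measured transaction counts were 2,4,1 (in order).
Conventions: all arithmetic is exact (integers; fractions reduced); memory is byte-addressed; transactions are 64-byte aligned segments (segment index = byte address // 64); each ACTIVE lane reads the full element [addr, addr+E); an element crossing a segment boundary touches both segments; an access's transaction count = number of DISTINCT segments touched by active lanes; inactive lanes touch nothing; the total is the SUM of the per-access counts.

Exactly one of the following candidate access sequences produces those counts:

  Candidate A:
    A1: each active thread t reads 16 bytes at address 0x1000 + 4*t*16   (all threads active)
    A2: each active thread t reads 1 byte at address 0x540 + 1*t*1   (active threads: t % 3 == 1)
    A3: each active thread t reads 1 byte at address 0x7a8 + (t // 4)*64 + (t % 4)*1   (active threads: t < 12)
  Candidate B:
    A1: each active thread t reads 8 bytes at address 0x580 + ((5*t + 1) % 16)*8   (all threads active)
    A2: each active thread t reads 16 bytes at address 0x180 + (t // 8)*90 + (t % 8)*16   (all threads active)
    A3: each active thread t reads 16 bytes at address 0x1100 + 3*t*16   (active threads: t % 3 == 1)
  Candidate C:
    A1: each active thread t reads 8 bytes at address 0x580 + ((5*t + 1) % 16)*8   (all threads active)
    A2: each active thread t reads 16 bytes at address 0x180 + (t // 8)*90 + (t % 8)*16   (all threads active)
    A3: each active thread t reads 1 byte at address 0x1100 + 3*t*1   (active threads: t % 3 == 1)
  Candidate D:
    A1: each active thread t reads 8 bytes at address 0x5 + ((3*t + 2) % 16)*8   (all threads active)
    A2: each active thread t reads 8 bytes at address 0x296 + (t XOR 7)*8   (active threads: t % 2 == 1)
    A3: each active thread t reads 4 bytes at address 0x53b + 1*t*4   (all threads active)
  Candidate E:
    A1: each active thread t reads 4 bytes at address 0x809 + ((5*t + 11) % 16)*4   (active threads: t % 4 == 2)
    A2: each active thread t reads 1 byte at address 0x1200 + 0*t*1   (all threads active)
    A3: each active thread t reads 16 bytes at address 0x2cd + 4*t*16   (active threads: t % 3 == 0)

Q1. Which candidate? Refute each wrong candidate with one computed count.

A: A1 gives 16 transactions, not 2
B: A3 gives 5 transactions, not 1
D: A1 gives 3 transactions, not 2
E: A2 gives 1 transaction, not 4
C: all counts match (2,4,1)

Answer: C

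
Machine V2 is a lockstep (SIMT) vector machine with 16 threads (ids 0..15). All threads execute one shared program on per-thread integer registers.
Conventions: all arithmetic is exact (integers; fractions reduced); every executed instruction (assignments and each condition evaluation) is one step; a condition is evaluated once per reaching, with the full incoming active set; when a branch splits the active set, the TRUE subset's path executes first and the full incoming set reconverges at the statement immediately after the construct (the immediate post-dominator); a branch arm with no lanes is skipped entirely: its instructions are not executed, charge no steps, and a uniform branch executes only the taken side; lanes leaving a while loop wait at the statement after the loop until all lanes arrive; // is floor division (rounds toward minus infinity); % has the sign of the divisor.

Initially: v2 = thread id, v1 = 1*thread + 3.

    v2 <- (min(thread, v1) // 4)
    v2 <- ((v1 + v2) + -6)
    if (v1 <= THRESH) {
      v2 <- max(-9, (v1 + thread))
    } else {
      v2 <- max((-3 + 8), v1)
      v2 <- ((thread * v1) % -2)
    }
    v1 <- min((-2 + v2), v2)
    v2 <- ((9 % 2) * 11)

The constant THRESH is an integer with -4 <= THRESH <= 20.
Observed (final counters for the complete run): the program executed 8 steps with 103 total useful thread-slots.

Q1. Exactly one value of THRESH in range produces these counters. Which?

Answer: THRESH = 11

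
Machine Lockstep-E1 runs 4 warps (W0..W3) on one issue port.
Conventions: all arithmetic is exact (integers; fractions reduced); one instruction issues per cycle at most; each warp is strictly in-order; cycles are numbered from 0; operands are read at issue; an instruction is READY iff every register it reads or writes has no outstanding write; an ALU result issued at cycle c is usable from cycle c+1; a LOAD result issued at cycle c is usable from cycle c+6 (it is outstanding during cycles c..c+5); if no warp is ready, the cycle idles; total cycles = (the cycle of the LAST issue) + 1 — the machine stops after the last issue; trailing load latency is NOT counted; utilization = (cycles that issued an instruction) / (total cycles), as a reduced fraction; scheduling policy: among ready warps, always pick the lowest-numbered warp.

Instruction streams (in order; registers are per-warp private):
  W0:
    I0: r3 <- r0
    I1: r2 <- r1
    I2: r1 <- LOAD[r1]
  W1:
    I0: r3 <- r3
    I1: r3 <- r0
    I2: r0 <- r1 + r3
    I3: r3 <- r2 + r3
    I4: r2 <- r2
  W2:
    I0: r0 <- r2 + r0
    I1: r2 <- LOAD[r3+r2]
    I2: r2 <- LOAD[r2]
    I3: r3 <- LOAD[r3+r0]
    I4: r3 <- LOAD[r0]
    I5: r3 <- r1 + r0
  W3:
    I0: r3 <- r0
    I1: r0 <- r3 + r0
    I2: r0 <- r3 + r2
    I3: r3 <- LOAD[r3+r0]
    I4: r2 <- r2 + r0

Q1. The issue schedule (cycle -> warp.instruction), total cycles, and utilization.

cycle 0: W0.I0
cycle 1: W0.I1
cycle 2: W0.I2
cycle 3: W1.I0
cycle 4: W1.I1
cycle 5: W1.I2
cycle 6: W1.I3
cycle 7: W1.I4
cycle 8: W2.I0
cycle 9: W2.I1
cycle 10: W3.I0
cycle 11: W3.I1
cycle 12: W3.I2
cycle 13: W3.I3
cycle 14: W3.I4
cycle 15: W2.I2
cycle 16: W2.I3
cycle 17: idle
cycle 18: idle
cycle 19: idle
cycle 20: idle
cycle 21: idle
cycle 22: W2.I4
cycle 23: idle
cycle 24: idle
cycle 25: idle
cycle 26: idle
cycle 27: idle
cycle 28: W2.I5

Answer: 29 cycles, utilization 19/29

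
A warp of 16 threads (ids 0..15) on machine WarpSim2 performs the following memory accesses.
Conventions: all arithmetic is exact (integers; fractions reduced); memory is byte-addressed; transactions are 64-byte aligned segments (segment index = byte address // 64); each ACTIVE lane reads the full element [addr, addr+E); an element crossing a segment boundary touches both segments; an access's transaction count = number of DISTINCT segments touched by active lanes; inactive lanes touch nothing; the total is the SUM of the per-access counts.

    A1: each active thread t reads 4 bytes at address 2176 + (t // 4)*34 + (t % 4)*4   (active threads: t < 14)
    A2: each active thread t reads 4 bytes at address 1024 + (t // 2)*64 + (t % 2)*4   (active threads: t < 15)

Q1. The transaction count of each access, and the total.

A1: 2 transactions
A2: 8 transactions

Answer: 2,8; total 10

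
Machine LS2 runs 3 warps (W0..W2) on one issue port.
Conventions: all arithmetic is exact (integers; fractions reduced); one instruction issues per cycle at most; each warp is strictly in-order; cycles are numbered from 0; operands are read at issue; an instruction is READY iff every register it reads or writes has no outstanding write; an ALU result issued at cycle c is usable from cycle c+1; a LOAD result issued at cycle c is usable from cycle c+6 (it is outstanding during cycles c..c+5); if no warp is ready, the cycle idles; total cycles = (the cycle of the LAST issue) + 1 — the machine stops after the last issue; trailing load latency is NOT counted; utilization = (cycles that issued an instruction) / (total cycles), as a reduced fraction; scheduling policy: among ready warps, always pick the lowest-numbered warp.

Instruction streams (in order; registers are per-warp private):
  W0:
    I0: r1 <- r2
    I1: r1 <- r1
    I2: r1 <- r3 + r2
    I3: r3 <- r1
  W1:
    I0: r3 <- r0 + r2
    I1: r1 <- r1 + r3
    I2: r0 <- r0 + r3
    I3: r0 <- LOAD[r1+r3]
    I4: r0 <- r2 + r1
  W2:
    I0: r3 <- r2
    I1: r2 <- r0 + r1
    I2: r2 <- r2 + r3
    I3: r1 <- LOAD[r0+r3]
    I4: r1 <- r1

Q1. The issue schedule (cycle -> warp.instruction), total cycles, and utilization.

cycle 0: W0.I0
cycle 1: W0.I1
cycle 2: W0.I2
cycle 3: W0.I3
cycle 4: W1.I0
cycle 5: W1.I1
cycle 6: W1.I2
cycle 7: W1.I3
cycle 8: W2.I0
cycle 9: W2.I1
cycle 10: W2.I2
cycle 11: W2.I3
cycle 12: idle
cycle 13: W1.I4
cycle 14: idle
cycle 15: idle
cycle 16: idle
cycle 17: W2.I4

Answer: 18 cycles, utilization 7/9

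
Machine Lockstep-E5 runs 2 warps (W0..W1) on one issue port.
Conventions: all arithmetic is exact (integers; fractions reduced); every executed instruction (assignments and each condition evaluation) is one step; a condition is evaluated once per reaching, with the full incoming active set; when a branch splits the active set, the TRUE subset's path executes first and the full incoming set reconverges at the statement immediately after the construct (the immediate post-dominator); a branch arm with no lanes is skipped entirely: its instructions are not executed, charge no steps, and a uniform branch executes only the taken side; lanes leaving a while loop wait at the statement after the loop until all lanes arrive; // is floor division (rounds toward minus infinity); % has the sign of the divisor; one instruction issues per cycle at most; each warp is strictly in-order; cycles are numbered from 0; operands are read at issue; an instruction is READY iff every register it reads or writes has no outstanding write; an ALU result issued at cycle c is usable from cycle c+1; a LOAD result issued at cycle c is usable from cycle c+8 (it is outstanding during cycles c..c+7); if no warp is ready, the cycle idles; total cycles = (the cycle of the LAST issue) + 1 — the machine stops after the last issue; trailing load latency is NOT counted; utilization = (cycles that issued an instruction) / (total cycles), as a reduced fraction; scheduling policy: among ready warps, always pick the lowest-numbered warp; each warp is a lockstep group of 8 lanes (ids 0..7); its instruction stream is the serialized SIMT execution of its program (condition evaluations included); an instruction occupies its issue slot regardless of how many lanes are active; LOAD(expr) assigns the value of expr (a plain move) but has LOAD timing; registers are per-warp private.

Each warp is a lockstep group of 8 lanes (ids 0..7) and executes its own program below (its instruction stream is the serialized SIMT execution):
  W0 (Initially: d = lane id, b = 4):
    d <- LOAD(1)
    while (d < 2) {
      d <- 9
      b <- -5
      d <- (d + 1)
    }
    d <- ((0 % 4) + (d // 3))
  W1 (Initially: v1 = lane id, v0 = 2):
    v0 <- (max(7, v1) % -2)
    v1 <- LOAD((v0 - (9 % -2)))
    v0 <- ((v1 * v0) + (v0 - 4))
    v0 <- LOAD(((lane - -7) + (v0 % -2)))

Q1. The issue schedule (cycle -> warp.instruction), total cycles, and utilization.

cycle 0: W0.I0
cycle 1: W1.I0
cycle 2: W1.I1
cycle 3: idle
cycle 4: idle
cycle 5: idle
cycle 6: idle
cycle 7: idle
cycle 8: W0.I1
cycle 9: W0.I2
cycle 10: W0.I3
cycle 11: W0.I4
cycle 12: W0.I5
cycle 13: W0.I6
cycle 14: W1.I2
cycle 15: W1.I3

Answer: 16 cycles, utilization 11/16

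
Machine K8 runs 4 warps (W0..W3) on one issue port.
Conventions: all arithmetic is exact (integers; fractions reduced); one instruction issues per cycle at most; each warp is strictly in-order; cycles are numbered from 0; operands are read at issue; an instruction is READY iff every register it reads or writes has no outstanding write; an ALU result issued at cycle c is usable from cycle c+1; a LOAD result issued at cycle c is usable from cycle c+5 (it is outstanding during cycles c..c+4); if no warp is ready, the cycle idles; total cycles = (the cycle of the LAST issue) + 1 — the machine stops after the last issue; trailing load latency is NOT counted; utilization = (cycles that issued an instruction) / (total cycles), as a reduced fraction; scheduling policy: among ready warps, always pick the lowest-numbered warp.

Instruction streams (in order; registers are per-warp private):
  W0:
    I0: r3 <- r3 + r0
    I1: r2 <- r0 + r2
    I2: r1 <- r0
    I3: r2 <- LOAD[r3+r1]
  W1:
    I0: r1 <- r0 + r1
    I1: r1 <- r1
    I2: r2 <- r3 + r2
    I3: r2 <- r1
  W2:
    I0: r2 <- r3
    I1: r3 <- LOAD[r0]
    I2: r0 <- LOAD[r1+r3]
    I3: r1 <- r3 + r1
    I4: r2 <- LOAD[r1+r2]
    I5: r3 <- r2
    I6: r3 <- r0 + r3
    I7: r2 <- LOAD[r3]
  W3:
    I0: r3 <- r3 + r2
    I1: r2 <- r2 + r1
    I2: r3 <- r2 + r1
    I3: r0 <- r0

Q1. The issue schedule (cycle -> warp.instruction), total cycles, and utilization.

cycle 0: W0.I0
cycle 1: W0.I1
cycle 2: W0.I2
cycle 3: W0.I3
cycle 4: W1.I0
cycle 5: W1.I1
cycle 6: W1.I2
cycle 7: W1.I3
cycle 8: W2.I0
cycle 9: W2.I1
cycle 10: W3.I0
cycle 11: W3.I1
cycle 12: W3.I2
cycle 13: W3.I3
cycle 14: W2.I2
cycle 15: W2.I3
cycle 16: W2.I4
cycle 17: idle
cycle 18: idle
cycle 19: idle
cycle 20: idle
cycle 21: W2.I5
cycle 22: W2.I6
cycle 23: W2.I7

Answer: 24 cycles, utilization 5/6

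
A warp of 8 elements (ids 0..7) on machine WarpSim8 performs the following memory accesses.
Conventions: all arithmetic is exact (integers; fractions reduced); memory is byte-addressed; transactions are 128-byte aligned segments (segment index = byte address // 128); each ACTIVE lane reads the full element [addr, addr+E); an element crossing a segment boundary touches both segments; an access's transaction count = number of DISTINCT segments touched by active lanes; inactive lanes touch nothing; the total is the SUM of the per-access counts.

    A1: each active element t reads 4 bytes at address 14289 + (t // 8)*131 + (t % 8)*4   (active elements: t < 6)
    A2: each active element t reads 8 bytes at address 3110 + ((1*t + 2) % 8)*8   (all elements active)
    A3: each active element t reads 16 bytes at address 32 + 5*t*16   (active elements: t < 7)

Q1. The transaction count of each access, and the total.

A1: 1 transaction
A2: 1 transaction
A3: 5 transactions

Answer: 1,1,5; total 7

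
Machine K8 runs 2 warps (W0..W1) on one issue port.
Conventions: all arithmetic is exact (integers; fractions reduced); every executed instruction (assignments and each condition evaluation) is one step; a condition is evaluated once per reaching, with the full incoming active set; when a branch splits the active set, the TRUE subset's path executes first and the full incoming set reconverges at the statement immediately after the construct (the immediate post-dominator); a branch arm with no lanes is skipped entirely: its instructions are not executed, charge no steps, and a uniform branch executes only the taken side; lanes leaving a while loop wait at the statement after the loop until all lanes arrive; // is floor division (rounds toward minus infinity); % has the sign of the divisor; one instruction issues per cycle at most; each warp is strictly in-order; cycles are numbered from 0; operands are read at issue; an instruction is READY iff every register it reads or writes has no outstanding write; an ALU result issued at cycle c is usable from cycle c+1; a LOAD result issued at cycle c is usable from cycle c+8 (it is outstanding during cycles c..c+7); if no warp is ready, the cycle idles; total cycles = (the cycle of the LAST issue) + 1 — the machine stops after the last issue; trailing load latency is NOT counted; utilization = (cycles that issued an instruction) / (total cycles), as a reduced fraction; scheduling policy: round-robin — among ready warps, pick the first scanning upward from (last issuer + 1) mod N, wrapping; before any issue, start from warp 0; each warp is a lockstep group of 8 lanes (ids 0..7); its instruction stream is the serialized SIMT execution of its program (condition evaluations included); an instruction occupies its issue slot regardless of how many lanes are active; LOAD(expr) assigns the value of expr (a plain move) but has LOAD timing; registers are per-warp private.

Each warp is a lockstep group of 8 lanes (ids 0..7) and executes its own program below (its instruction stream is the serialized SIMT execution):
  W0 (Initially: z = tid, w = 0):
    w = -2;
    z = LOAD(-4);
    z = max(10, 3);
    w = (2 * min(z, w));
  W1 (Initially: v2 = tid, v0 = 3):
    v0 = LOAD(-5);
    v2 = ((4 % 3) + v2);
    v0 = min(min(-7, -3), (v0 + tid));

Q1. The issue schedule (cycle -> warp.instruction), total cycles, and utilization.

cycle 0: W0.I0
cycle 1: W1.I0
cycle 2: W0.I1
cycle 3: W1.I1
cycle 4: idle
cycle 5: idle
cycle 6: idle
cycle 7: idle
cycle 8: idle
cycle 9: W1.I2
cycle 10: W0.I2
cycle 11: W0.I3

Answer: 12 cycles, utilization 7/12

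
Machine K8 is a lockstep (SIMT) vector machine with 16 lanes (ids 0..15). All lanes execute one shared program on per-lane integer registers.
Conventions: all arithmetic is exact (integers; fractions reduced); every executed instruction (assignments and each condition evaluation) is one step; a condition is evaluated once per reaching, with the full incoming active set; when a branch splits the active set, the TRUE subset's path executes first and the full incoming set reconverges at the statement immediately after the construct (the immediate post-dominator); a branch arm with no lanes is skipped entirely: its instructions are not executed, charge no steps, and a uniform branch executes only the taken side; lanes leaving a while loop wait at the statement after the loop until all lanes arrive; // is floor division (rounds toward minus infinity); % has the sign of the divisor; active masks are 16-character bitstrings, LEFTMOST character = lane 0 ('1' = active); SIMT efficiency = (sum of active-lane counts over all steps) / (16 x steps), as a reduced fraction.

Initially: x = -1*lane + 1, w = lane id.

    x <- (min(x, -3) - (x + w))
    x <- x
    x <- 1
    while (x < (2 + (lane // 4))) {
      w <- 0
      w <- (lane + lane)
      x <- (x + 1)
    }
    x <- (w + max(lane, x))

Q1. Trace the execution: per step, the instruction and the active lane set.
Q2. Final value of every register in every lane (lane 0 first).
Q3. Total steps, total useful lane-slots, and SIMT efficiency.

step 0: x <- (min(x, -3) - (x + w))  1111111111111111
step 1: x <- x                       1111111111111111
step 2: x <- 1                       1111111111111111
step 3: eval (x < (2 + (lane // 4))) 1111111111111111
step 4: w <- 0                       1111111111111111
step 5: w <- (lane + lane)           1111111111111111
step 6: x <- (x + 1)                 1111111111111111
step 7: eval (x < (2 + (lane // 4))) 1111111111111111
step 8: w <- 0                       0000111111111111
step 9: w <- (lane + lane)           0000111111111111
step 10: x <- (x + 1)                 0000111111111111
step 11: eval (x < (2 + (lane // 4))) 0000111111111111
step 12: w <- 0                       0000000011111111
step 13: w <- (lane + lane)           0000000011111111
step 14: x <- (x + 1)                 0000000011111111
step 15: eval (x < (2 + (lane // 4))) 0000000011111111
step 16: w <- 0                       0000000000001111
step 17: w <- (lane + lane)           0000000000001111
step 18: x <- (x + 1)                 0000000000001111
step 19: eval (x < (2 + (lane // 4))) 0000000000001111
step 20: x <- (w + max(lane, x))      1111111111111111

Answer: 21 steps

x: 2,4,6,9,12,15,18,21,24,27,30,33,36,39,42,45
w: 0,2,4,6,8,10,12,14,16,18,20,22,24,26,28,30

steps = 21; useful = 240; efficiency = 240/336 = 5/7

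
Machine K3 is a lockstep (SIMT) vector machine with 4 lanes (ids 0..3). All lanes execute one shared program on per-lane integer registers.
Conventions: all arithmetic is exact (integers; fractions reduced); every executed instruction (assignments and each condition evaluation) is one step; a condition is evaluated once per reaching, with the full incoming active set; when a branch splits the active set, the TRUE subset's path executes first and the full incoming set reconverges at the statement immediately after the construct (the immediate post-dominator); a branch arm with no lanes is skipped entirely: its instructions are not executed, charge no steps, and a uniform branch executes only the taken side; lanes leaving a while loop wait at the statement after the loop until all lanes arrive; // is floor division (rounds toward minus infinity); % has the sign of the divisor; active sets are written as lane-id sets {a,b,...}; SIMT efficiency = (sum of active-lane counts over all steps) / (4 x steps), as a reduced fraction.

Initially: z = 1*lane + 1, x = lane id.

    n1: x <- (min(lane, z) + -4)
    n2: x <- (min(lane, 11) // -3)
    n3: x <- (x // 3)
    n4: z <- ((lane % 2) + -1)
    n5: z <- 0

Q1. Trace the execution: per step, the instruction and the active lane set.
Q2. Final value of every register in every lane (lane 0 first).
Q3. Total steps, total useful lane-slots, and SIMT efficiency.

step 0: x <- (min(lane, z) + -4)     {0,1,2,3}
step 1: x <- (min(lane, 11) // -3)   {0,1,2,3}
step 2: x <- (x // 3)                {0,1,2,3}
step 3: z <- ((lane % 2) + -1)       {0,1,2,3}
step 4: z <- 0                       {0,1,2,3}

Answer: 5 steps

z: 0,0,0,0
x: 0,-1,-1,-1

steps = 5; useful = 20; efficiency = 20/20 = 1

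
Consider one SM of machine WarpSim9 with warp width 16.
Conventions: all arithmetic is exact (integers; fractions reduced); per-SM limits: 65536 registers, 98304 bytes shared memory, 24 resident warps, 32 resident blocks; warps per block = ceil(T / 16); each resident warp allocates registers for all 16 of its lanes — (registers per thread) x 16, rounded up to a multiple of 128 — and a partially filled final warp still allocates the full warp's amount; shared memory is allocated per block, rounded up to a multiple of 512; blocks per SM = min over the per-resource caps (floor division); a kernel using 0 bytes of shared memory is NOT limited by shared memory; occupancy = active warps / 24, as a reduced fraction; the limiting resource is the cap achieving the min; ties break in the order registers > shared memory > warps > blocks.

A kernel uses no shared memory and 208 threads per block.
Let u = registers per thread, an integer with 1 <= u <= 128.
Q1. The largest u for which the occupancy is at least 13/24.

Answer: u = 128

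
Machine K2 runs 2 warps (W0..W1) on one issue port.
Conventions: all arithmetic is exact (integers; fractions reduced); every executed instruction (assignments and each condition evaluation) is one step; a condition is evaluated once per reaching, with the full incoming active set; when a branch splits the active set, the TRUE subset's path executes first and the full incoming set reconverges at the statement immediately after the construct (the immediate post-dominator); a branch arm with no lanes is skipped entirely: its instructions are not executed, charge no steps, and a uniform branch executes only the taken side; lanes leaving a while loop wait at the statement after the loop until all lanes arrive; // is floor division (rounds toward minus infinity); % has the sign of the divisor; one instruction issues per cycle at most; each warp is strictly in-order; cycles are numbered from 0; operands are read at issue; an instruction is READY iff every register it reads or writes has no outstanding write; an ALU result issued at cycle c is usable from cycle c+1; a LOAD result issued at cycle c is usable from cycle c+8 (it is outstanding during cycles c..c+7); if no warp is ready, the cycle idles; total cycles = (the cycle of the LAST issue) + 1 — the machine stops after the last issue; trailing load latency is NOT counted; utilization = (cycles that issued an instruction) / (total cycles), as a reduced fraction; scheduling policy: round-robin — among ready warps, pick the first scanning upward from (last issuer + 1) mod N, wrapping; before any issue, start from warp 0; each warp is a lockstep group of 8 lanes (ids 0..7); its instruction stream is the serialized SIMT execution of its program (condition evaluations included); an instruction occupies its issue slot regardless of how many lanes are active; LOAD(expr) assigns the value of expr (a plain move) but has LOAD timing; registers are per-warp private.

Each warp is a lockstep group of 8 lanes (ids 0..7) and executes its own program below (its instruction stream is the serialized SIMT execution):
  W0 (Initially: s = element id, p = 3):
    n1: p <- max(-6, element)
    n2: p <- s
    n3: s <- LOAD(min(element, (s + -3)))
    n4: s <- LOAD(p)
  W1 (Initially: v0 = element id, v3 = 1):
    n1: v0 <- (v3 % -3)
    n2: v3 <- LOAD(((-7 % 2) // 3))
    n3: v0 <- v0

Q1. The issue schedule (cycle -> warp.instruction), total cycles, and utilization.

cycle 0: W0.I0
cycle 1: W1.I0
cycle 2: W0.I1
cycle 3: W1.I1
cycle 4: W0.I2
cycle 5: W1.I2
cycle 6: idle
cycle 7: idle
cycle 8: idle
cycle 9: idle
cycle 10: idle
cycle 11: idle
cycle 12: W0.I3

Answer: 13 cycles, utilization 7/13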